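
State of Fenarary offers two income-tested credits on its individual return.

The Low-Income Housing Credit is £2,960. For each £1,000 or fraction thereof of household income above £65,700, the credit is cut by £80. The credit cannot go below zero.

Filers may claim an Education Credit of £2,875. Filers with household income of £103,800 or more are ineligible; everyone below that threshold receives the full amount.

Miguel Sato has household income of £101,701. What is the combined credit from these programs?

£2,875

Low-Income Housing Credit: income exceeds £65,700 by £36,001 → 37 increments × £80 = £2,960 ≥ base, so the credit is £0.
Education Credit: £101,701 is below the £103,800 cutoff, so the full £2,875 applies.
Total: £0 + £2,875 = £2,875.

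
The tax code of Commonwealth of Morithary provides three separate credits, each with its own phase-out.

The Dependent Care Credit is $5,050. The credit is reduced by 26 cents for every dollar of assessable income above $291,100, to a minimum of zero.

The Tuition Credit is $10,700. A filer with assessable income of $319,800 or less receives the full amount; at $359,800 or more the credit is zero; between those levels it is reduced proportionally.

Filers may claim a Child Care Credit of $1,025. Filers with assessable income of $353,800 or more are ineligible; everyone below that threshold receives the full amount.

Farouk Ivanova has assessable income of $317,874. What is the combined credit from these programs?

Dependent Care Credit: 26% of the $26,774 excess over $291,100 is $6,961.24 ≥ base, so the credit is $0.
Tuition Credit: $317,874 is at or below the $319,800 threshold, so the full $10,700 applies.
Child Care Credit: $317,874 is below the $353,800 cutoff, so the full $1,025 applies.
Total: $0 + $10,700 + $1,025 = $11,725.

$11,725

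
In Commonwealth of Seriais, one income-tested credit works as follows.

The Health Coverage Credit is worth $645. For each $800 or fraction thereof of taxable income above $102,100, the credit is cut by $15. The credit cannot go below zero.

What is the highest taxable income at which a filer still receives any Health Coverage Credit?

$135,700

After 42 increments the reduction is 42 × $15 = $630, leaving $15; one more increment wipes it out. Increment 42 ends at excess 42 × $800 = $33,600, so the highest qualifying income is $102,100 + $33,600 = $135,700.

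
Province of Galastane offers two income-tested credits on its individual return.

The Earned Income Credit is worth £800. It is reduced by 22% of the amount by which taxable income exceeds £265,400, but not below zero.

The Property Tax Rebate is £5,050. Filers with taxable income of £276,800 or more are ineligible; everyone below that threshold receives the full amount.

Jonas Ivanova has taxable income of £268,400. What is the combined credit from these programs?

£5,190

Earned Income Credit: 22% of the £3,000 excess over £265,400 is £660; credit = £800 − £660 = £140.
Property Tax Rebate: £268,400 is below the £276,800 cutoff, so the full £5,050 applies.
Total: £140 + £5,050 = £5,190.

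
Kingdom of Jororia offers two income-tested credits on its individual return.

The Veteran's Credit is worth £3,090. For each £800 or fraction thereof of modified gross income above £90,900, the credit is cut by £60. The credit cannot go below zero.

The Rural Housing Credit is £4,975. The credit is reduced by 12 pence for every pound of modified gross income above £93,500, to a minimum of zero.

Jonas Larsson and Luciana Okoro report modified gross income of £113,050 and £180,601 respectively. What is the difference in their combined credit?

Jonas (£113,050): Veteran's Credit: income exceeds £90,900 by £22,150, which is 28 full-or-partial £800 increments; reduction = 28 × £60 = £1,680, leaving £1,410. Rural Housing Credit: 12% of the £19,550 excess over £93,500 is £2,346; credit = £4,975 − £2,346 = £2,629. total £1,410 + £2,629 = £4,039
Luciana (£180,601): Veteran's Credit: income exceeds £90,900 by £89,701 → 113 increments × £60 = £6,780 ≥ base, so the credit is £0. Rural Housing Credit: 12% of the £87,101 excess over £93,500 is £10,452.12 ≥ base, so the credit is £0. total £0 + £0 = £0
Difference: |£4,039 − £0| = £4,039.

£4,039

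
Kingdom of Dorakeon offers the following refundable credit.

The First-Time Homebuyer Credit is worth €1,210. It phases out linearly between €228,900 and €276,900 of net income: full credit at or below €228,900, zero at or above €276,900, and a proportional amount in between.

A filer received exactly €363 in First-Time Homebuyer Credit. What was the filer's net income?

€262,500

€363 is 363/1,210 of the full €1,210, so 847/1,210 of the €48,000 range has been used: income = €228,900 + €48,000 × 847/1,210 = €262,500.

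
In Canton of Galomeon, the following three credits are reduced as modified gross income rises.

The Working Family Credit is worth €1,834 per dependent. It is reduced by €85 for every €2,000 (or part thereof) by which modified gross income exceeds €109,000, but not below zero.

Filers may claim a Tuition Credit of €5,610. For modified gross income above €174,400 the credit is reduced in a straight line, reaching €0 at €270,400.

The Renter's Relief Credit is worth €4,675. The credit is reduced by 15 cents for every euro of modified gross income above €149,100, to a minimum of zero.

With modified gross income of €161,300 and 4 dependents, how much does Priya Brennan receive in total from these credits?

Working Family Credit: base = 4 × €1,834 = €7,336. income exceeds €109,000 by €52,300, which is 27 full-or-partial €2,000 increments; reduction = 27 × €85 = €2,295, leaving €5,041.
Tuition Credit: €161,300 is at or below the €174,400 threshold, so the full €5,610 applies.
Renter's Relief Credit: 15% of the €12,200 excess over €149,100 is €1,830; credit = €4,675 − €1,830 = €2,845.
Total: €5,041 + €5,610 + €2,845 = €13,496.

€13,496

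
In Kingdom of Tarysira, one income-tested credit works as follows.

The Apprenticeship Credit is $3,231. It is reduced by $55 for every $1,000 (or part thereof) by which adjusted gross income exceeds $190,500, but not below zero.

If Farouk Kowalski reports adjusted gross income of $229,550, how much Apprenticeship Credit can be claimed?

$1,031

Apprenticeship Credit: income exceeds $190,500 by $39,050, which is 40 full-or-partial $1,000 increments; reduction = 40 × $55 = $2,200, leaving $1,031.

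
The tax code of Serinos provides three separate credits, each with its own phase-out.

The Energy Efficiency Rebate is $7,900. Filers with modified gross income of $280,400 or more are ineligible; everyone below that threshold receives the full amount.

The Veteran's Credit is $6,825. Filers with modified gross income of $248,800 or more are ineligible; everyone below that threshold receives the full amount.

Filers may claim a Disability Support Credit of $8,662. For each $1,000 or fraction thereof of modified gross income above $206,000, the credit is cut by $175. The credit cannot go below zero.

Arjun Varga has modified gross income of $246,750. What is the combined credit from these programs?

Energy Efficiency Rebate: $246,750 is below the $280,400 cutoff, so the full $7,900 applies.
Veteran's Credit: $246,750 is below the $248,800 cutoff, so the full $6,825 applies.
Disability Support Credit: income exceeds $206,000 by $40,750, which is 41 full-or-partial $1,000 increments; reduction = 41 × $175 = $7,175, leaving $1,487.
Total: $7,900 + $6,825 + $1,487 = $16,212.

$16,212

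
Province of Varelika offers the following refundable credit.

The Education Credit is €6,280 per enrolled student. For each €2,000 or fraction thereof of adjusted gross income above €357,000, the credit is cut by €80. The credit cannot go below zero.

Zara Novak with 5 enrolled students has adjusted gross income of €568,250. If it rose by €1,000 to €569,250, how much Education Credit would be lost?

€80

At €568,250 — base = 5 × €6,280 = €31,400. income exceeds €357,000 by €211,250, which is 106 full-or-partial €2,000 increments; reduction = 106 × €80 = €8,480, leaving €22,920.
At €569,250 — base = 5 × €6,280 = €31,400. income exceeds €357,000 by €212,250, which is 107 full-or-partial €2,000 increments; reduction = 107 × €80 = €8,560, leaving €22,840.
Lost: €22,920 − €22,840 = €80.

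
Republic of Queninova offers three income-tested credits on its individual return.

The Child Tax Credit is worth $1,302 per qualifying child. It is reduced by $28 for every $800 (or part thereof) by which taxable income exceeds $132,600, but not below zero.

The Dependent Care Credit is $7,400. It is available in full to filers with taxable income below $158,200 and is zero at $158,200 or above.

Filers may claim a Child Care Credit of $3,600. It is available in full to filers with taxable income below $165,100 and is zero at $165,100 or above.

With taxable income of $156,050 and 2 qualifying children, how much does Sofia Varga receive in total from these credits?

$12,764

Child Tax Credit: base = 2 × $1,302 = $2,604. income exceeds $132,600 by $23,450, which is 30 full-or-partial $800 increments; reduction = 30 × $28 = $840, leaving $1,764.
Dependent Care Credit: $156,050 is below the $158,200 cutoff, so the full $7,400 applies.
Child Care Credit: $156,050 is below the $165,100 cutoff, so the full $3,600 applies.
Total: $1,764 + $7,400 + $3,600 = $12,764.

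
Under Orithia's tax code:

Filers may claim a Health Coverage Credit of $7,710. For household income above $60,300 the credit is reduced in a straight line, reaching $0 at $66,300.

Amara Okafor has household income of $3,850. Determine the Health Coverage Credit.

Health Coverage Credit: $3,850 is at or below the $60,300 threshold, so the full $7,710 applies.

$7,710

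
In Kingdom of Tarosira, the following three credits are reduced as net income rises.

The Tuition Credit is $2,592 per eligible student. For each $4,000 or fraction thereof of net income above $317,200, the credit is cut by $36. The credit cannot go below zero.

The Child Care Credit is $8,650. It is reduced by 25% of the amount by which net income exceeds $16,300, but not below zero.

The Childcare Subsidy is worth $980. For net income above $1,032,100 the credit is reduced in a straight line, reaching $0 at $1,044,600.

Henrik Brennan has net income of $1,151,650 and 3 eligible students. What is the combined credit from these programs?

$252

Tuition Credit: base = 3 × $2,592 = $7,776. income exceeds $317,200 by $834,450, which is 209 full-or-partial $4,000 increments; reduction = 209 × $36 = $7,524, leaving $252.
Child Care Credit: 25% of the $1,135,350 excess over $16,300 is $283,837.50 ≥ base, so the credit is $0.
Childcare Subsidy: $1,151,650 is at or above $1,044,600, so the credit is $0.
Total: $252 + $0 + $0 = $252.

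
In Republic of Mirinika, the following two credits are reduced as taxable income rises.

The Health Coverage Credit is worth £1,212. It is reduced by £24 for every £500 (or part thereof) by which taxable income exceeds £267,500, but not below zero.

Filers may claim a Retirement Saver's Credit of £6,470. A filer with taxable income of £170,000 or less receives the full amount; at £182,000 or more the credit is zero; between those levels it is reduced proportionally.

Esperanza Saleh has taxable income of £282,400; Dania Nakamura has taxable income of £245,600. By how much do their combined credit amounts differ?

Esperanza (£282,400): Health Coverage Credit: income exceeds £267,500 by £14,900, which is 30 full-or-partial £500 increments; reduction = 30 × £24 = £720, leaving £492. Retirement Saver's Credit: £282,400 is at or above £182,000, so the credit is £0. total £492 + £0 = £492
Dania (£245,600): Health Coverage Credit: £245,600 is at or below the £267,500 threshold, so the full £1,212 applies. Retirement Saver's Credit: £245,600 is at or above £182,000, so the credit is £0. total £1,212 + £0 = £1,212
Difference: |£492 − £1,212| = £720.

£720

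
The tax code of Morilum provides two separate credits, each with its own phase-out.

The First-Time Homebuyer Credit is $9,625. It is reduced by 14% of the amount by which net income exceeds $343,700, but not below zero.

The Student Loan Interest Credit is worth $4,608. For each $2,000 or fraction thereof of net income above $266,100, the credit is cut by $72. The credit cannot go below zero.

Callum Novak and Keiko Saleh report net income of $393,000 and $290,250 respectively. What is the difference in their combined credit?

$10,574

Callum ($393,000): First-Time Homebuyer Credit: 14% of the $49,300 excess over $343,700 is $6,902; credit = $9,625 − $6,902 = $2,723. Student Loan Interest Credit: income exceeds $266,100 by $126,900 → 64 increments × $72 = $4,608 ≥ base, so the credit is $0. total $2,723 + $0 = $2,723
Keiko ($290,250): First-Time Homebuyer Credit: $290,250 is at or below the $343,700 threshold, so the full $9,625 applies. Student Loan Interest Credit: income exceeds $266,100 by $24,150, which is 13 full-or-partial $2,000 increments; reduction = 13 × $72 = $936, leaving $3,672. total $9,625 + $3,672 = $13,297
Difference: |$2,723 − $13,297| = $10,574.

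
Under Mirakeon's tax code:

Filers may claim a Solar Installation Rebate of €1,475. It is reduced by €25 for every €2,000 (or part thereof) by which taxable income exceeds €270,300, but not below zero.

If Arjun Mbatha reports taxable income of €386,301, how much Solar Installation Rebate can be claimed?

€0

Solar Installation Rebate: income exceeds €270,300 by €116,001 → 59 increments × €25 = €1,475 ≥ base, so the credit is €0.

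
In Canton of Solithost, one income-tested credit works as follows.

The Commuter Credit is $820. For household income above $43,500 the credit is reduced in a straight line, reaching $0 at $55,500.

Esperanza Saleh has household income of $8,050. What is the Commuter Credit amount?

$820

Commuter Credit: $8,050 is at or below the $43,500 threshold, so the full $820 applies.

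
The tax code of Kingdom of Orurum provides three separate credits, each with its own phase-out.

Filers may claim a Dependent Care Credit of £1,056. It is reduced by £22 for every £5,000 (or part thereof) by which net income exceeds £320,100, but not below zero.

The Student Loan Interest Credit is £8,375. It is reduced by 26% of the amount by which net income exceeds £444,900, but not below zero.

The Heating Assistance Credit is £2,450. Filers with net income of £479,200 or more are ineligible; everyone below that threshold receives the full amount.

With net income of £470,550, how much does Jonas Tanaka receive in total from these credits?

£4,530

Dependent Care Credit: income exceeds £320,100 by £150,450, which is 31 full-or-partial £5,000 increments; reduction = 31 × £22 = £682, leaving £374.
Student Loan Interest Credit: 26% of the £25,650 excess over £444,900 is £6,669; credit = £8,375 − £6,669 = £1,706.
Heating Assistance Credit: £470,550 is below the £479,200 cutoff, so the full £2,450 applies.
Total: £374 + £1,706 + £2,450 = £4,530.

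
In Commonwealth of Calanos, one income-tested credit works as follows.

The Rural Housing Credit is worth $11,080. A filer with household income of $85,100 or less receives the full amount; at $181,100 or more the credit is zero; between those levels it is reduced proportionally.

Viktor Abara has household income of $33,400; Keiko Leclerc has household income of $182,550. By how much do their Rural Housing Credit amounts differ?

$11,080

Viktor ($33,400): Rural Housing Credit: $33,400 is at or below the $85,100 threshold, so the full $11,080 applies.
Keiko ($182,550): Rural Housing Credit: $182,550 is at or above $181,100, so the credit is $0.
Difference: |$11,080 − $0| = $11,080.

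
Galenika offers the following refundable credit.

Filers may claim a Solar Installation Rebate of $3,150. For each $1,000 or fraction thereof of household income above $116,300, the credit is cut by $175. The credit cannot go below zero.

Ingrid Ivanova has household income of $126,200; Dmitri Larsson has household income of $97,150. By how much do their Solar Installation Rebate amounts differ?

Ingrid ($126,200): Solar Installation Rebate: income exceeds $116,300 by $9,900, which is 10 full-or-partial $1,000 increments; reduction = 10 × $175 = $1,750, leaving $1,400.
Dmitri ($97,150): Solar Installation Rebate: $97,150 is at or below the $116,300 threshold, so the full $3,150 applies.
Difference: |$1,400 − $3,150| = $1,750.

$1,750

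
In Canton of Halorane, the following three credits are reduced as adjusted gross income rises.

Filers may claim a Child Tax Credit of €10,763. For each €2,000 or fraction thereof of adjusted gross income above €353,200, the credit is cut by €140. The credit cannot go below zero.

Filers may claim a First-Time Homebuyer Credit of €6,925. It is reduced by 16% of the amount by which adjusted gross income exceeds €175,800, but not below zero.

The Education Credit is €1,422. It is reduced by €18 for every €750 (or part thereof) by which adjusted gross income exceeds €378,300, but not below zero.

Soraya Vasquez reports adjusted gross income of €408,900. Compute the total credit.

Child Tax Credit: income exceeds €353,200 by €55,700, which is 28 full-or-partial €2,000 increments; reduction = 28 × €140 = €3,920, leaving €6,843.
First-Time Homebuyer Credit: 16% of the €233,100 excess over €175,800 is €37,296 ≥ base, so the credit is €0.
Education Credit: income exceeds €378,300 by €30,600, which is 41 full-or-partial €750 increments; reduction = 41 × €18 = €738, leaving €684.
Total: €6,843 + €0 + €684 = €7,527.

€7,527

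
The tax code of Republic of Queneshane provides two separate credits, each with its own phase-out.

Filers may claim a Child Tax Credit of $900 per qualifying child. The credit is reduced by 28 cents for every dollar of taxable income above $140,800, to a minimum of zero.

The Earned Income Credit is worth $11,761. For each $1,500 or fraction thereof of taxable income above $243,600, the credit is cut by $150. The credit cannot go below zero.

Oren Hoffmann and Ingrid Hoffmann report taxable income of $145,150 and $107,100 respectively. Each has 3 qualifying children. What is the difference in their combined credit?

Oren ($145,150): Child Tax Credit: base = 3 × $900 = $2,700. 28% of the $4,350 excess over $140,800 is $1,218; credit = $2,700 − $1,218 = $1,482. Earned Income Credit: $145,150 is at or below the $243,600 threshold, so the full $11,761 applies. total $1,482 + $11,761 = $13,243
Ingrid ($107,100): Child Tax Credit: base = 3 × $900 = $2,700. $107,100 is at or below the $140,800 threshold, so the full $2,700 applies. Earned Income Credit: $107,100 is at or below the $243,600 threshold, so the full $11,761 applies. total $2,700 + $11,761 = $14,461
Difference: |$13,243 − $14,461| = $1,218.

$1,218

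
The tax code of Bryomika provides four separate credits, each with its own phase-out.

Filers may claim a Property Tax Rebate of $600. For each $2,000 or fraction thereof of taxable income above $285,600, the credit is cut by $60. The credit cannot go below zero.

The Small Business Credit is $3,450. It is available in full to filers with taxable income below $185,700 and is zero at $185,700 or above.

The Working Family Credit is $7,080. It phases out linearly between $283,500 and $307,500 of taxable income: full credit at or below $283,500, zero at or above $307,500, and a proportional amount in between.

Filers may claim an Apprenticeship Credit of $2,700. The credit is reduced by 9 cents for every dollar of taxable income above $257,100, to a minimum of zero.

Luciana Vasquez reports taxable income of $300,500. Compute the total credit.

$2,185

Property Tax Rebate: income exceeds $285,600 by $14,900, which is 8 full-or-partial $2,000 increments; reduction = 8 × $60 = $480, leaving $120.
Small Business Credit: $300,500 meets or exceeds the $185,700 cutoff, so the credit is $0.
Working Family Credit: $300,500 is $17,000 into a $24,000 phase-out range, leaving 7,000/24,000 of the credit: $7,080 × 7,000/24,000 = $2,065.
Apprenticeship Credit: 9% of the $43,400 excess over $257,100 is $3,906 ≥ base, so the credit is $0.
Total: $120 + $0 + $2,065 + $0 = $2,185.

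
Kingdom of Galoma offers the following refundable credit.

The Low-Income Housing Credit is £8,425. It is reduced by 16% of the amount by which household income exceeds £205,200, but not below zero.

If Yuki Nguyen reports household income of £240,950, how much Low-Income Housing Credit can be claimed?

Low-Income Housing Credit: 16% of the £35,750 excess over £205,200 is £5,720; credit = £8,425 − £5,720 = £2,705.

£2,705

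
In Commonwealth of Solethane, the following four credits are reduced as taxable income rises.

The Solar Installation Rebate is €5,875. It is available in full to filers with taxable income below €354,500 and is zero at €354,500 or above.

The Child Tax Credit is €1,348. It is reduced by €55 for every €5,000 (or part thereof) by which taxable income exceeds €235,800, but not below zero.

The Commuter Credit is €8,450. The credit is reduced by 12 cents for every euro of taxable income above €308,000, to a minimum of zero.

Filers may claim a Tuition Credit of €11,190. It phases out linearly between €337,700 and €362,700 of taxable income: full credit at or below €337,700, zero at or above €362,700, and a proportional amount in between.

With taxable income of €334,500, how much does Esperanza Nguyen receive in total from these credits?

Solar Installation Rebate: €334,500 is below the €354,500 cutoff, so the full €5,875 applies.
Child Tax Credit: income exceeds €235,800 by €98,700, which is 20 full-or-partial €5,000 increments; reduction = 20 × €55 = €1,100, leaving €248.
Commuter Credit: 12% of the €26,500 excess over €308,000 is €3,180; credit = €8,450 − €3,180 = €5,270.
Tuition Credit: €334,500 is at or below the €337,700 threshold, so the full €11,190 applies.
Total: €5,875 + €248 + €5,270 + €11,190 = €22,583.

€22,583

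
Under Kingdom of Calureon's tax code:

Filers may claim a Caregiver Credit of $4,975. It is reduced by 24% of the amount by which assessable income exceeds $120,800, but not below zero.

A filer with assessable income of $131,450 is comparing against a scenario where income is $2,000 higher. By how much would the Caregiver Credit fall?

$480

At $131,450 — 24% of the $10,650 excess over $120,800 is $2,556; credit = $4,975 − $2,556 = $2,419.
At $133,450 — 24% of the $12,650 excess over $120,800 is $3,036; credit = $4,975 − $3,036 = $1,939.
Lost: $2,419 − $1,939 = $480.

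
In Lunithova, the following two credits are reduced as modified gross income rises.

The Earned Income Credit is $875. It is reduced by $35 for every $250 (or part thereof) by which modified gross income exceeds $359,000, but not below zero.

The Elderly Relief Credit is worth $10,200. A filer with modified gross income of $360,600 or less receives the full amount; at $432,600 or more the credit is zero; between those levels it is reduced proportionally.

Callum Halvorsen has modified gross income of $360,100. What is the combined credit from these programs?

$10,900

Earned Income Credit: income exceeds $359,000 by $1,100, which is 5 full-or-partial $250 increments; reduction = 5 × $35 = $175, leaving $700.
Elderly Relief Credit: $360,100 is at or below the $360,600 threshold, so the full $10,200 applies.
Total: $700 + $10,200 = $10,900.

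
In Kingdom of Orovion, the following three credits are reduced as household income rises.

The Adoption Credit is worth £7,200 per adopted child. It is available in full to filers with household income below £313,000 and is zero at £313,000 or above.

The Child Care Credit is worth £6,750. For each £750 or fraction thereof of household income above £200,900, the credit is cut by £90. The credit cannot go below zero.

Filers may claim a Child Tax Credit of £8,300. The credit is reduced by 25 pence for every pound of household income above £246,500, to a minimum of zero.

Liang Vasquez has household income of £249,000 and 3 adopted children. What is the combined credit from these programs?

Adoption Credit: base = 3 × £7,200 = £21,600. £249,000 is below the £313,000 cutoff, so the full £21,600 applies.
Child Care Credit: income exceeds £200,900 by £48,100, which is 65 full-or-partial £750 increments; reduction = 65 × £90 = £5,850, leaving £900.
Child Tax Credit: 25% of the £2,500 excess over £246,500 is £625; credit = £8,300 − £625 = £7,675.
Total: £21,600 + £900 + £7,675 = £30,175.

£30,175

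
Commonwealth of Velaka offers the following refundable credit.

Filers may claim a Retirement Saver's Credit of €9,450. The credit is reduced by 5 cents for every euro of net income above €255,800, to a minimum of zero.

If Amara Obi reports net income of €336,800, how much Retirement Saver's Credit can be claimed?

€5,400

Retirement Saver's Credit: 5% of the €81,000 excess over €255,800 is €4,050; credit = €9,450 − €4,050 = €5,400.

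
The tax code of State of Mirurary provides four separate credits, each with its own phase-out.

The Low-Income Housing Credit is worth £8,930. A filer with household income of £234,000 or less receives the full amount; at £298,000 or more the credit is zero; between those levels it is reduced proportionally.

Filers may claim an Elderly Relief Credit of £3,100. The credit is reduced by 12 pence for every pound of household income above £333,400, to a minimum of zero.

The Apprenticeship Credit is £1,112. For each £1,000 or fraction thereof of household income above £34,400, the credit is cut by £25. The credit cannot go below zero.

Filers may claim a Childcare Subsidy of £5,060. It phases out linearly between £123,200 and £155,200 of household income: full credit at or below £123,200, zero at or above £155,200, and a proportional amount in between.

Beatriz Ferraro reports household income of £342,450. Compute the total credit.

£2,014

Low-Income Housing Credit: £342,450 is at or above £298,000, so the credit is £0.
Elderly Relief Credit: 12% of the £9,050 excess over £333,400 is £1,086; credit = £3,100 − £1,086 = £2,014.
Apprenticeship Credit: income exceeds £34,400 by £308,050 → 309 increments × £25 = £7,725 ≥ base, so the credit is £0.
Childcare Subsidy: £342,450 is at or above £155,200, so the credit is £0.
Total: £0 + £2,014 + £0 + £0 = £2,014.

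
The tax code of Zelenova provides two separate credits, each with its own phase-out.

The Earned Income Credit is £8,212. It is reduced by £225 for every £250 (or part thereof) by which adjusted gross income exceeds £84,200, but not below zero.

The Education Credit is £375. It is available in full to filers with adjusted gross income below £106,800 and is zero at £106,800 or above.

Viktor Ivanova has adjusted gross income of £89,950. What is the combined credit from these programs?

Earned Income Credit: income exceeds £84,200 by £5,750, which is 23 full-or-partial £250 increments; reduction = 23 × £225 = £5,175, leaving £3,037.
Education Credit: £89,950 is below the £106,800 cutoff, so the full £375 applies.
Total: £3,037 + £375 = £3,412.

£3,412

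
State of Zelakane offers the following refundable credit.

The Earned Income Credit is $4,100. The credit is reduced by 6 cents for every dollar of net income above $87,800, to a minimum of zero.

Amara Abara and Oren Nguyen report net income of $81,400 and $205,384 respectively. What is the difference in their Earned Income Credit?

$4,100

Amara ($81,400): Earned Income Credit: $81,400 is at or below the $87,800 threshold, so the full $4,100 applies.
Oren ($205,384): Earned Income Credit: 6% of the $117,584 excess over $87,800 is $7,055.04 ≥ base, so the credit is $0.
Difference: |$4,100 − $0| = $4,100.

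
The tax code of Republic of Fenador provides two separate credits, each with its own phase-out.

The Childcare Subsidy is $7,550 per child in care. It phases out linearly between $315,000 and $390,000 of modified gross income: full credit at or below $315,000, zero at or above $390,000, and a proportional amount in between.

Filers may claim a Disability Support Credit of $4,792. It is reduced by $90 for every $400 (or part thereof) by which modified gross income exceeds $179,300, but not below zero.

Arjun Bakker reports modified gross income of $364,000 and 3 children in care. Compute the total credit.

$7,852

Childcare Subsidy: base = 3 × $7,550 = $22,650. $364,000 is $49,000 into a $75,000 phase-out range, leaving 26,000/75,000 of the credit: $22,650 × 26,000/75,000 = $7,852.
Disability Support Credit: income exceeds $179,300 by $184,700 → 462 increments × $90 = $41,580 ≥ base, so the credit is $0.
Total: $7,852 + $0 = $7,852.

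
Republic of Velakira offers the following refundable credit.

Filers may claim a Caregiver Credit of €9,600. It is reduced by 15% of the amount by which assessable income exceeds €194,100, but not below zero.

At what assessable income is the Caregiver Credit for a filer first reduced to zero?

The credit falls by 15% of each euro above €194,100, so it reaches zero when the excess is €9,600 / 15% = €64,000: income = €194,100 + €64,000 = €258,100.

€258,100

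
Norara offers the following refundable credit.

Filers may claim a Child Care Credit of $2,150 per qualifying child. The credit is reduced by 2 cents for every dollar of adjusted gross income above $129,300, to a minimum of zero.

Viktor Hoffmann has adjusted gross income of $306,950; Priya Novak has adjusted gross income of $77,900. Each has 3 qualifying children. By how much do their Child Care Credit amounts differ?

$3,553

Viktor ($306,950): Child Care Credit: base = 3 × $2,150 = $6,450. 2% of the $177,650 excess over $129,300 is $3,553; credit = $6,450 − $3,553 = $2,897.
Priya ($77,900): Child Care Credit: base = 3 × $2,150 = $6,450. $77,900 is at or below the $129,300 threshold, so the full $6,450 applies.
Difference: |$2,897 − $6,450| = $3,553.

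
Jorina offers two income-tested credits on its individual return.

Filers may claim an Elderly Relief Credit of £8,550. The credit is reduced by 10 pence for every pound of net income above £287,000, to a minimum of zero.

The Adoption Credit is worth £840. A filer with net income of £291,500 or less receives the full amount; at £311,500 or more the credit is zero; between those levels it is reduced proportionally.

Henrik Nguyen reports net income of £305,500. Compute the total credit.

£6,952

Elderly Relief Credit: 10% of the £18,500 excess over £287,000 is £1,850; credit = £8,550 − £1,850 = £6,700.
Adoption Credit: £305,500 is £14,000 into a £20,000 phase-out range, leaving 6,000/20,000 of the credit: £840 × 6,000/20,000 = £252.
Total: £6,700 + £252 = £6,952.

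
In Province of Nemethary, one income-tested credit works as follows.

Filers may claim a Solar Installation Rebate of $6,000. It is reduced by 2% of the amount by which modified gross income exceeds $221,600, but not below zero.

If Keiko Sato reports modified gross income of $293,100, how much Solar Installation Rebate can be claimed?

$4,570

Solar Installation Rebate: 2% of the $71,500 excess over $221,600 is $1,430; credit = $6,000 − $1,430 = $4,570.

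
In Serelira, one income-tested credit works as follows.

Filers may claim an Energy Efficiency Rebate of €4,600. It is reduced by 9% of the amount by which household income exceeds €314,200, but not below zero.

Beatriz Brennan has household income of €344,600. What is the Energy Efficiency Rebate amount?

Energy Efficiency Rebate: 9% of the €30,400 excess over €314,200 is €2,736; credit = €4,600 − €2,736 = €1,864.

€1,864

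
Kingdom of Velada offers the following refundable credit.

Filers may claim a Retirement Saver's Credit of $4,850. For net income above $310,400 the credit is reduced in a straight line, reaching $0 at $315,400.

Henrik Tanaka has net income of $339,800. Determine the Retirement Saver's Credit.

Retirement Saver's Credit: $339,800 is at or above $315,400, so the credit is $0.

$0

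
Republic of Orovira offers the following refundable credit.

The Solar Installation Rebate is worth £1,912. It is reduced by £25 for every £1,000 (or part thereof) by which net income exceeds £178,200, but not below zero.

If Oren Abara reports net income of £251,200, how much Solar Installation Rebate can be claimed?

£87

Solar Installation Rebate: income exceeds £178,200 by £73,000, which is 73 full-or-partial £1,000 increments; reduction = 73 × £25 = £1,825, leaving £87.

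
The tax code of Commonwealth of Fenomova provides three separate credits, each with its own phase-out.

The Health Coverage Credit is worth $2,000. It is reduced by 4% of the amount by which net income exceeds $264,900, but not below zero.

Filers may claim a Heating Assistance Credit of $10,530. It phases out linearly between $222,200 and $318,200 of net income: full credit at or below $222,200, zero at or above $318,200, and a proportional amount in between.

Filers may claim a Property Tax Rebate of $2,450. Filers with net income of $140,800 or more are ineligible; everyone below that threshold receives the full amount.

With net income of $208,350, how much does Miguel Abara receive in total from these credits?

$12,530

Health Coverage Credit: $208,350 is at or below the $264,900 threshold, so the full $2,000 applies.
Heating Assistance Credit: $208,350 is at or below the $222,200 threshold, so the full $10,530 applies.
Property Tax Rebate: $208,350 meets or exceeds the $140,800 cutoff, so the credit is $0.
Total: $2,000 + $10,530 + $0 = $12,530.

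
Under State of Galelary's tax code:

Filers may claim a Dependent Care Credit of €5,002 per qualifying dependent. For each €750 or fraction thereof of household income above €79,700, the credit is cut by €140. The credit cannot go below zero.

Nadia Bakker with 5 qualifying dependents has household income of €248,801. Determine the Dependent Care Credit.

€0

Dependent Care Credit: base = 5 × €5,002 = €25,010. income exceeds €79,700 by €169,101 → 226 increments × €140 = €31,640 ≥ base, so the credit is €0.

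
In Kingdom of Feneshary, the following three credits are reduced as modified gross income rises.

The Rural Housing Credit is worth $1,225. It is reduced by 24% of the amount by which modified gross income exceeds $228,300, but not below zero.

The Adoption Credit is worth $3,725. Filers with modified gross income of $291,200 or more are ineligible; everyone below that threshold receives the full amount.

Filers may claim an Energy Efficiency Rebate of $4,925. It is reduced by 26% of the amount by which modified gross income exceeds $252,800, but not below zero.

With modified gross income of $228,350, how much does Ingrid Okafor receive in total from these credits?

$9,863

Rural Housing Credit: 24% of the $50 excess over $228,300 is $12; credit = $1,225 − $12 = $1,213.
Adoption Credit: $228,350 is below the $291,200 cutoff, so the full $3,725 applies.
Energy Efficiency Rebate: $228,350 is at or below the $252,800 threshold, so the full $4,925 applies.
Total: $1,213 + $3,725 + $4,925 = $9,863.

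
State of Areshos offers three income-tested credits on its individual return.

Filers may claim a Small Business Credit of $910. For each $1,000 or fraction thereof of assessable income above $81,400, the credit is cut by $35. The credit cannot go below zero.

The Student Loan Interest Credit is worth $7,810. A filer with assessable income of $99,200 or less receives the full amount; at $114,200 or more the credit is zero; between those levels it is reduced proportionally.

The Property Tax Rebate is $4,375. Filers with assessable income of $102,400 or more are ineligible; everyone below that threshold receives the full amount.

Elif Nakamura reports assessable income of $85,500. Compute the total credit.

Small Business Credit: income exceeds $81,400 by $4,100, which is 5 full-or-partial $1,000 increments; reduction = 5 × $35 = $175, leaving $735.
Student Loan Interest Credit: $85,500 is at or below the $99,200 threshold, so the full $7,810 applies.
Property Tax Rebate: $85,500 is below the $102,400 cutoff, so the full $4,375 applies.
Total: $735 + $7,810 + $4,375 = $12,920.

$12,920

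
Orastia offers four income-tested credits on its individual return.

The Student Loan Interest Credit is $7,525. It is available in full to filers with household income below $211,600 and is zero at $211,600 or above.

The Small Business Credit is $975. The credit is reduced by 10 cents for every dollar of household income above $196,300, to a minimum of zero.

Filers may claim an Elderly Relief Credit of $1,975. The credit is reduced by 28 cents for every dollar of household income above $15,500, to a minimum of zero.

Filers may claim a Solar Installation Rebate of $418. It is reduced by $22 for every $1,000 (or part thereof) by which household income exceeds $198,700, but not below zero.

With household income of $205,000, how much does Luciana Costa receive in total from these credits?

Student Loan Interest Credit: $205,000 is below the $211,600 cutoff, so the full $7,525 applies.
Small Business Credit: 10% of the $8,700 excess over $196,300 is $870; credit = $975 − $870 = $105.
Elderly Relief Credit: 28% of the $189,500 excess over $15,500 is $53,060 ≥ base, so the credit is $0.
Solar Installation Rebate: income exceeds $198,700 by $6,300, which is 7 full-or-partial $1,000 increments; reduction = 7 × $22 = $154, leaving $264.
Total: $7,525 + $105 + $0 + $264 = $7,894.

$7,894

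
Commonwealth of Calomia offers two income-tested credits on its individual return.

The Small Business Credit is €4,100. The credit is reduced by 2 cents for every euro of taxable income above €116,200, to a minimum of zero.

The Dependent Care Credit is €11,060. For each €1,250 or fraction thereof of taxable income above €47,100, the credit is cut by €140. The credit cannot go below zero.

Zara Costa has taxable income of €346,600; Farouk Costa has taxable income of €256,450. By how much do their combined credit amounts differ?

Zara (€346,600): Small Business Credit: 2% of the €230,400 excess over €116,200 is €4,608 ≥ base, so the credit is €0. Dependent Care Credit: income exceeds €47,100 by €299,500 → 240 increments × €140 = €33,600 ≥ base, so the credit is €0. total €0 + €0 = €0
Farouk (€256,450): Small Business Credit: 2% of the €140,250 excess over €116,200 is €2,805; credit = €4,100 − €2,805 = €1,295. Dependent Care Credit: income exceeds €47,100 by €209,350 → 168 increments × €140 = €23,520 ≥ base, so the credit is €0. total €1,295 + €0 = €1,295
Difference: |€0 − €1,295| = €1,295.

€1,295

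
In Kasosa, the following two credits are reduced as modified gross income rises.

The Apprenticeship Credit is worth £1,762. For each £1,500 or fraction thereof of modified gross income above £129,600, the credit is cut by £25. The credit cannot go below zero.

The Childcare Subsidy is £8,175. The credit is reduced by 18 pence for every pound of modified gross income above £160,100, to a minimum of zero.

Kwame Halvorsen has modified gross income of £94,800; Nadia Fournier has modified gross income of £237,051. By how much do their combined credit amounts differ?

£9,937

Kwame (£94,800): Apprenticeship Credit: £94,800 is at or below the £129,600 threshold, so the full £1,762 applies. Childcare Subsidy: £94,800 is at or below the £160,100 threshold, so the full £8,175 applies. total £1,762 + £8,175 = £9,937
Nadia (£237,051): Apprenticeship Credit: income exceeds £129,600 by £107,451 → 72 increments × £25 = £1,800 ≥ base, so the credit is £0. Childcare Subsidy: 18% of the £76,951 excess over £160,100 is £13,851.18 ≥ base, so the credit is £0. total £0 + £0 = £0
Difference: |£9,937 − £0| = £9,937.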